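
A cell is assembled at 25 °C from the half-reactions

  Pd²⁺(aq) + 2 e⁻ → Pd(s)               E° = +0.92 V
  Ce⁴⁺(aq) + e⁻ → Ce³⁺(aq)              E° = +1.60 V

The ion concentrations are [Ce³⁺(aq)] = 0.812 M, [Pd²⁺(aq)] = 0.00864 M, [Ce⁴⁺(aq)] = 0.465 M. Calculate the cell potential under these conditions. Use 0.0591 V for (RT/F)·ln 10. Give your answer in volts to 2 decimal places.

Since E°(Ce⁴⁺/Ce³⁺) > E°(Pd²⁺/Pd), Ce⁴⁺/Ce³⁺ serves as the cathode.
E°cell = +1.60 − (+0.92) = +0.68 V, with n = 2 electrons transferred.
For the overall reaction 2 Ce⁴⁺(aq) + Pd(s) → 2 Ce³⁺(aq) + Pd²⁺(aq), Q = ([Ce³⁺(aq)]^2·[Pd²⁺(aq)]) / [Ce⁴⁺(aq)]^2 = 0.0263, giving log Q = −1.579.
By the Nernst equation, E = +0.68 − (0.0591/2)·(−1.579) = +0.73 V.

+0.73 V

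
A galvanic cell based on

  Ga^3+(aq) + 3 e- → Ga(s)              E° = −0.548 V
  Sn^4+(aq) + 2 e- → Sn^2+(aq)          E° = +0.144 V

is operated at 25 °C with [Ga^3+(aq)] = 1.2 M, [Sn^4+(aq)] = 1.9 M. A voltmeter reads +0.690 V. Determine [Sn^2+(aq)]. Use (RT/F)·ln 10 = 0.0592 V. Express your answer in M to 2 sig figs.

The Sn⁴⁺/Sn²⁺ couple has the larger reduction potential, so it is the cathode: E°cell = +0.144 − (−0.548) = +0.692 V and n = 6.
Rearranging E = E° − (0.0592/n)·log Q gives log Q = 6(+0.692 − (+0.690))/0.0592 = 0.203.
For 3 Sn^4+(aq) + 2 Ga(s) → 3 Sn^2+(aq) + 2 Ga^3+(aq), the reaction quotient is Q = ([Sn^2+(aq)]^3·[Ga^3+(aq)]^2) / [Sn^4+(aq)]^3.
Substituting the known concentrations and solving, log [Sn^2+(aq)] = 0.294 and [Sn^2+(aq)] = 2.0 M.

2.0 M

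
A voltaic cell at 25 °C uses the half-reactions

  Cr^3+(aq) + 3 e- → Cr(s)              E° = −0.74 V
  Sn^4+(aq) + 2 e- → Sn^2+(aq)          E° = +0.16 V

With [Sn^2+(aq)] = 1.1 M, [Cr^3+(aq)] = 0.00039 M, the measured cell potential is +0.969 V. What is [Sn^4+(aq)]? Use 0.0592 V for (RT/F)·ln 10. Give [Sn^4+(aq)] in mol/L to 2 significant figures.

1.3 M

Sn⁴⁺/Sn²⁺ is the cathode (higher E°); E°cell = +0.16 − (−0.74) = +0.90 V with n = 6.
From the Nernst equation, log Q = n(E° − E)/0.0592 = 6·(+0.90 − (+0.969))/0.0592 = −6.993.
For 3 Sn^4+(aq) + 2 Cr(s) → 3 Sn^2+(aq) + 2 Cr^3+(aq), the reaction quotient is Q = ([Sn^2+(aq)]^3·[Cr^3+(aq)]^2) / [Sn^4+(aq)]^3.
Isolating [Sn^4+(aq)] in Q = 10^{−6.993} yields log [Sn^4+(aq)] = 0.100, i.e. 1.3 M.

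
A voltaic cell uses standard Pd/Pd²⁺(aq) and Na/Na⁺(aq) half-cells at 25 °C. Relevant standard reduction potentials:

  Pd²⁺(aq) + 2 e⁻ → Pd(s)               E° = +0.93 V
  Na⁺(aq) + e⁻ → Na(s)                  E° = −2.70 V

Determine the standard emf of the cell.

+3.63 V

The Pd²⁺/Pd couple has the higher E°, so Pd ion is reduced (cathode) and Na is oxidized (anode).
E°cell = E°(cathode) − E°(anode) = +0.93 − (−2.70) = +3.63 V.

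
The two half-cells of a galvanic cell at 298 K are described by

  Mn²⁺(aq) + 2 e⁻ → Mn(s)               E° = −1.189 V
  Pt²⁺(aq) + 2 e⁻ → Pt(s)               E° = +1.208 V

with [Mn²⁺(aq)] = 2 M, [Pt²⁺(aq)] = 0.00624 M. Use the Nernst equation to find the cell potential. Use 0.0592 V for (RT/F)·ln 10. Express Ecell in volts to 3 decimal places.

+2.323 V

Pt²⁺/Pt is reduced (cathode, E° = +1.208 V) and Mn²⁺/Mn is oxidized (anode).
The standard potential is +1.208 − (−1.189) = +2.397 V and the balanced reaction transfers n = 2 electrons.
Balancing gives Pt²⁺(aq) + Mn(s) → Pt(s) + Mn²⁺(aq); hence Q = [Mn²⁺(aq)] / [Pt²⁺(aq)] = 321 (log Q = 2.506).
Applying E = E° − (RT ln10/nF)·log Q gives +2.397 − (0.0592/2)(2.506) = +2.323 V.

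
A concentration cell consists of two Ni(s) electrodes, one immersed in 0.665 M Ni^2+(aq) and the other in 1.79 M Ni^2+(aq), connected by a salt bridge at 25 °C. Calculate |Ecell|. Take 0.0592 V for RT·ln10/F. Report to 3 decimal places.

For a concentration cell E°cell = 0, since both electrodes use the same couple.
The compartment with the higher Ni^2+(aq) concentration (1.79 M) acts as the cathode; ions are reduced there and produced at the dilute (0.665 M) anode.
With n = 2, Ecell = −(0.0592/2)·log([dilute]/[conc]) = −(0.0592/2)·log(0.665/1.79) = +0.013 V.

0.013 V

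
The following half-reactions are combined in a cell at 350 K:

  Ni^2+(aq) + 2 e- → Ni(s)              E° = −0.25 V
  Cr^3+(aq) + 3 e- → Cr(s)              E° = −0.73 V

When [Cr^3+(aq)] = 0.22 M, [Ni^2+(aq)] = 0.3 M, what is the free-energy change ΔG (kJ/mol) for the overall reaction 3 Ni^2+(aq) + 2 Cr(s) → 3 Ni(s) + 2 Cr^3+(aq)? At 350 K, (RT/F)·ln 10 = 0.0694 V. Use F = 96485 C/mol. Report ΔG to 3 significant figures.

E°cell = −0.25 − (−0.73) = +0.48 V; the balanced reaction transfers n = 6 electrons.
Q = [Cr^3+(aq)]^2 / [Ni^2+(aq)]^3 = 1.79, so log Q = 0.253 and E = +0.48 − (0.0694/6)(0.253) = +0.4771 V.
Then ΔG = −nFE = −6 × 96485 × +0.4771 J/mol = −276 kJ/mol.

−276 kJ/mol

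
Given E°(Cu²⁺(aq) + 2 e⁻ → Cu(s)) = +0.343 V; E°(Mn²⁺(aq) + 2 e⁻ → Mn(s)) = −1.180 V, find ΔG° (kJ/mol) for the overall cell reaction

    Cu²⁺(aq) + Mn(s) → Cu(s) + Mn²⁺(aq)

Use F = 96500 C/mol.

In the reaction as written Cu²⁺(aq) is reduced, so the Cu²⁺/Cu couple is the cathode and Mn²⁺/Mn is the anode.
E°cell = +0.343 − (−1.180) = +1.523 V; balancing electrons gives n = 2.
ΔG° = −nFE°cell = −(2)(96500)(+1.523) J/mol = −294 kJ/mol.

−294 kJ/mol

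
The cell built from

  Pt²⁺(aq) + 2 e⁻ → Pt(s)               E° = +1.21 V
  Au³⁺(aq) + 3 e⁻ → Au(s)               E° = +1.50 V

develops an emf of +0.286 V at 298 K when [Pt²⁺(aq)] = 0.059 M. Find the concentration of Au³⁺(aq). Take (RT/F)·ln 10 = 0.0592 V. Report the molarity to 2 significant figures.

With Au³⁺/Au at the cathode and Pt²⁺/Pt at the anode, E°cell = +1.50 − (+1.21) = +0.29 V (n = 6).
Rearranging E = E° − (0.0592/n)·log Q gives log Q = 6(+0.29 − (+0.286))/0.0592 = 0.405.
For 2 Au³⁺(aq) + 3 Pt(s) → 2 Au(s) + 3 Pt²⁺(aq), the reaction quotient is Q = [Pt²⁺(aq)]^3 / [Au³⁺(aq)]^2.
Substituting the known concentrations and solving, log [Au³⁺(aq)] = −2.046 and [Au³⁺(aq)] = 0.0090 M.

0.0090 M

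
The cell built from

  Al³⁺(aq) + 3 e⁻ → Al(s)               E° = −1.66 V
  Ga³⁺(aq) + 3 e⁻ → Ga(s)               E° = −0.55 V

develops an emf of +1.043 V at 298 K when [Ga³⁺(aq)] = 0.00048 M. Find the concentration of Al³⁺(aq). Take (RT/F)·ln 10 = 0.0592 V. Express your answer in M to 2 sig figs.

The Ga³⁺/Ga couple has the larger reduction potential, so it is the cathode: E°cell = −0.55 − (−1.66) = +1.11 V and n = 3.
Since E = E° − (0.0592/n)·log Q, log Q = n(E° − E)/0.0592 = 3.395.
Balancing electrons gives Ga³⁺(aq) + Al(s) → Ga(s) + Al³⁺(aq); thus Q = [Al³⁺(aq)] / [Ga³⁺(aq)].
Isolating [Al³⁺(aq)] in Q = 10^{3.395} yields log [Al³⁺(aq)] = 0.076, i.e. 1.2 M.

1.2 M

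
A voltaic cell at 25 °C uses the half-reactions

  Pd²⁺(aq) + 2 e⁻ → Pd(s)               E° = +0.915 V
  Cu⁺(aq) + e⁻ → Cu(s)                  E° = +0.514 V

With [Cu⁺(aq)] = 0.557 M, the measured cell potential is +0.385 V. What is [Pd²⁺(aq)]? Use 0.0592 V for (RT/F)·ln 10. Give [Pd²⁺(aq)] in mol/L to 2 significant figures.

The Pd²⁺/Pd couple has the larger reduction potential, so it is the cathode: E°cell = +0.915 − (+0.514) = +0.401 V and n = 2.
Rearranging E = E° − (0.0592/n)·log Q gives log Q = 2(+0.401 − (+0.385))/0.0592 = 0.541.
Balancing electrons gives Pd²⁺(aq) + 2 Cu(s) → Pd(s) + 2 Cu⁺(aq); thus Q = [Cu⁺(aq)]^2 / [Pd²⁺(aq)].
Solving for the unknown gives log [Pd²⁺(aq)] = −1.049, so [Pd²⁺(aq)] ≈ 0.089 M.

0.089 M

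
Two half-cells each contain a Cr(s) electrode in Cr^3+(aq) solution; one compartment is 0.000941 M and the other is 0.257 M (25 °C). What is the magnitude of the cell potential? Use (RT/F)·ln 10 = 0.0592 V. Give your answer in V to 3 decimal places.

For a concentration cell E°cell = 0, since both electrodes use the same couple.
The compartment with the higher Cr^3+(aq) concentration (0.257 M) acts as the cathode; ions are reduced there and produced at the dilute (0.000941 M) anode.
With n = 3, Ecell = −(0.0592/3)·log([dilute]/[conc]) = −(0.0592/3)·log(0.000941/0.257) = +0.048 V.

0.048 V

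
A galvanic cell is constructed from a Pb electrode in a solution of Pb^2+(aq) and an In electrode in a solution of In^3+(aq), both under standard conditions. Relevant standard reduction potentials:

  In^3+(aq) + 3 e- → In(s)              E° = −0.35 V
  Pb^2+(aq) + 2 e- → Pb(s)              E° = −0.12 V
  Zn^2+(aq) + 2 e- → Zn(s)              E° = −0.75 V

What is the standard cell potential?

The Pb²⁺/Pb couple has the higher E°, so Pb ion is reduced (cathode) and In is oxidized (anode).
E°cell = E°(cathode) − E°(anode) = −0.12 − (−0.35) = +0.23 V.

+0.23 V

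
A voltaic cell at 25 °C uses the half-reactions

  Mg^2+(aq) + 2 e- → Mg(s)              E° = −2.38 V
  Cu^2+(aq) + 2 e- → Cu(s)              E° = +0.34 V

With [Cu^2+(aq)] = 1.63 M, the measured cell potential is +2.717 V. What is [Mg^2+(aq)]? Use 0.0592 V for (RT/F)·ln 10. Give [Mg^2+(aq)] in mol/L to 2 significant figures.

The Cu²⁺/Cu couple has the larger reduction potential, so it is the cathode: E°cell = +0.34 − (−2.38) = +2.72 V and n = 2.
Since E = E° − (0.0592/n)·log Q, log Q = n(E° − E)/0.0592 = 0.101.
The balanced reaction is Cu^2+(aq) + Mg(s) → Cu(s) + Mg^2+(aq), so Q = [Mg^2+(aq)] / [Cu^2+(aq)].
Solving for the unknown gives log [Mg^2+(aq)] = 0.313, so [Mg^2+(aq)] ≈ 2.1 M.

2.1 M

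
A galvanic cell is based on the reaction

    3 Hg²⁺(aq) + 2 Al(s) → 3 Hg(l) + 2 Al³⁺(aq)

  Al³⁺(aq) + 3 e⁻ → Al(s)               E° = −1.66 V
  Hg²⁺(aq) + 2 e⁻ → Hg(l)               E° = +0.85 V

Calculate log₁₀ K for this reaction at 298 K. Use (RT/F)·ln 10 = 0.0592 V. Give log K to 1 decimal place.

The Hg²⁺/Hg couple is reduced (cathode); E°cell = +0.85 − (−1.66) = +2.51 V with n = 6.
At equilibrium E = 0, so log K = nE°cell / 0.0592 = (6)(+2.51) / 0.0592 = 254.4.

log K = 254.4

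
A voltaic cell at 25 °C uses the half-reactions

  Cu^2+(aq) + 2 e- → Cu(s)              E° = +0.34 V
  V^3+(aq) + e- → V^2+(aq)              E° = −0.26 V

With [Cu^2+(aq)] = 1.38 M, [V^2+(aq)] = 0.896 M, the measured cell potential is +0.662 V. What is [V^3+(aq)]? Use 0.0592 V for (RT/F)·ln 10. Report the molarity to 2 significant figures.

0.094 M

With Cu²⁺/Cu at the cathode and V³⁺/V²⁺ at the anode, E°cell = +0.34 − (−0.26) = +0.60 V (n = 2).
From the Nernst equation, log Q = n(E° − E)/0.0592 = 2·(+0.60 − (+0.662))/0.0592 = −2.095.
The balanced reaction is Cu^2+(aq) + 2 V^2+(aq) → Cu(s) + 2 V^3+(aq), so Q = [V^3+(aq)]^2 / ([Cu^2+(aq)]·[V^2+(aq)]^2).
Substituting the known concentrations and solving, log [V^3+(aq)] = −1.025 and [V^3+(aq)] = 0.094 M.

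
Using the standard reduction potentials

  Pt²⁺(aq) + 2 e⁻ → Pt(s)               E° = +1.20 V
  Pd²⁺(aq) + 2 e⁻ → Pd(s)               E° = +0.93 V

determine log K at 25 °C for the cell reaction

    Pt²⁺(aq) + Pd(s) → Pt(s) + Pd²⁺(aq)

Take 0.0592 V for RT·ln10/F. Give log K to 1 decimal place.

log K = 9.1

The Pt²⁺/Pt couple is reduced (cathode); E°cell = +1.20 − (+0.93) = +0.27 V with n = 2.
At equilibrium E = 0, so log K = nE°cell / 0.0592 = (2)(+0.27) / 0.0592 = 9.1.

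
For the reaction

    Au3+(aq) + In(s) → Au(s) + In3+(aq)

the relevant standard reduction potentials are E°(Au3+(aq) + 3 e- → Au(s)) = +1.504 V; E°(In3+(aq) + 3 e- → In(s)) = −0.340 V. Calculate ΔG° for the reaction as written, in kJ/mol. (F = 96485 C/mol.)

−534 kJ/mol

In the reaction as written Au3+(aq) is reduced, so the Au³⁺/Au couple is the cathode and In³⁺/In is the anode.
E°cell = +1.504 − (−0.340) = +1.844 V; balancing electrons gives n = 3.
ΔG° = −nFE°cell = −(3)(96485)(+1.844) J/mol = −534 kJ/mol.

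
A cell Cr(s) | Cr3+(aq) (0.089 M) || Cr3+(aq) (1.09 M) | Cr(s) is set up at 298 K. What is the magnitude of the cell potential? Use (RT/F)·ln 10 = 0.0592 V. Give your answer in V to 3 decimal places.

0.021 V

For a concentration cell E°cell = 0, since both electrodes use the same couple.
The compartment with the higher Cr3+(aq) concentration (1.09 M) acts as the cathode; ions are reduced there and produced at the dilute (0.089 M) anode.
With n = 3, Ecell = −(0.0592/3)·log([dilute]/[conc]) = −(0.0592/3)·log(0.089/1.09) = +0.021 V.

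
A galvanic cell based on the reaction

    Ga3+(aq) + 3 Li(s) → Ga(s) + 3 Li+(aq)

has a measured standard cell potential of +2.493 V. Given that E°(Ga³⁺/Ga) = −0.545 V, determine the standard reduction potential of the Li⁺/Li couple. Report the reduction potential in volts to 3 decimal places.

In the reaction as written the Ga³⁺/Ga couple is reduced (cathode) and Li⁺/Li is oxidized (anode), so E°cell = E°(Ga³⁺/Ga) − E°(Li⁺/Li).
E°(Li⁺/Li) = E°(cathode) − E°cell = −0.545 − (+2.493) = −3.038 V.

−3.038 V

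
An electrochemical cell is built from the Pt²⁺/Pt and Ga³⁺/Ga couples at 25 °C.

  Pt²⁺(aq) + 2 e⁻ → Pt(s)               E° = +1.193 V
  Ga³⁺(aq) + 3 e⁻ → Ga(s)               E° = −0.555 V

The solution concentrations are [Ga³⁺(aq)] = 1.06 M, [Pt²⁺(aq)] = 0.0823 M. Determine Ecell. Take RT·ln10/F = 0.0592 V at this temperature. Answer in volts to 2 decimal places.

The Pt²⁺/Pt couple has the more positive E°, so it is the cathode; Ga³⁺/Ga is the anode.
E°cell = E°cat − E°an = +1.193 − (−0.555) = +1.748 V; n = 6.
For the overall reaction 3 Pt²⁺(aq) + 2 Ga(s) → 3 Pt(s) + 2 Ga³⁺(aq), Q = [Ga³⁺(aq)]^2 / [Pt²⁺(aq)]^3 = 2.02×10^3, giving log Q = 3.304.
E = E° − (0.0592/n)·log Q = +1.748 − (0.0592/6)(3.304) = +1.72 V.

+1.72 V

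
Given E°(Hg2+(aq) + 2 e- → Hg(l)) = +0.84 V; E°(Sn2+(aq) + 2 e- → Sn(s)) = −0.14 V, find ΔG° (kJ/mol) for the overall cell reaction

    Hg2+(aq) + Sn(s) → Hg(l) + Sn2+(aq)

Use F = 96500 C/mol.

In the reaction as written Hg2+(aq) is reduced, so the Hg²⁺/Hg couple is the cathode and Sn²⁺/Sn is the anode.
E°cell = +0.84 − (−0.14) = +0.98 V; balancing electrons gives n = 2.
ΔG° = −nFE°cell = −(2)(96500)(+0.98) J/mol = −189 kJ/mol.

−189 kJ/mol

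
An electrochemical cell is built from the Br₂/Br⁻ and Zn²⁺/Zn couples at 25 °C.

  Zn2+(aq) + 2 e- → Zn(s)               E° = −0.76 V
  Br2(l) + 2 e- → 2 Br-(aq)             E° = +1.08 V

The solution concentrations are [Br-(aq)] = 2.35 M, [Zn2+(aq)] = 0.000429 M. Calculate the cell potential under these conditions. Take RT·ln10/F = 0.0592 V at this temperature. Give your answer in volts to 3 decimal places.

Br₂/Br⁻ is reduced (cathode, E° = +1.08 V) and Zn²⁺/Zn is oxidized (anode).
E°cell = +1.08 − (−0.76) = +1.84 V, with n = 2 electrons transferred.
For the overall reaction Br2(l) + Zn(s) → 2 Br-(aq) + Zn2+(aq), Q = [Br-(aq)]^2·[Zn2+(aq)] = 0.00237, giving log Q = −2.625.
Applying E = E° − (RT ln10/nF)·log Q gives +1.84 − (0.0592/2)(−2.625) = +1.918 V.

+1.918 V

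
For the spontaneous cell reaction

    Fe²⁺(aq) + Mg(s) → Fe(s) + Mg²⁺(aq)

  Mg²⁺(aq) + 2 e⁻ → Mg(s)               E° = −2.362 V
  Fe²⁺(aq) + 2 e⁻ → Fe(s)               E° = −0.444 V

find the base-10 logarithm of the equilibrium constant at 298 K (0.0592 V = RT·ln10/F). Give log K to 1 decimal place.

The Fe²⁺/Fe couple is reduced (cathode); E°cell = −0.444 − (−2.362) = +1.918 V with n = 2.
At equilibrium E = 0, so log K = nE°cell / 0.0592 = (2)(+1.918) / 0.0592 = 64.8.

log K = 64.8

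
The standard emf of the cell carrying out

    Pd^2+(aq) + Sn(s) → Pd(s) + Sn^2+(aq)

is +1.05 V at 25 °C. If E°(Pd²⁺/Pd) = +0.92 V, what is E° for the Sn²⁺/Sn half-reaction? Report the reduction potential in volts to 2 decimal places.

−0.13 V

In the reaction as written the Pd²⁺/Pd couple is reduced (cathode) and Sn²⁺/Sn is oxidized (anode), so E°cell = E°(Pd²⁺/Pd) − E°(Sn²⁺/Sn).
E°(Sn²⁺/Sn) = E°(cathode) − E°cell = +0.92 − (+1.05) = −0.13 V.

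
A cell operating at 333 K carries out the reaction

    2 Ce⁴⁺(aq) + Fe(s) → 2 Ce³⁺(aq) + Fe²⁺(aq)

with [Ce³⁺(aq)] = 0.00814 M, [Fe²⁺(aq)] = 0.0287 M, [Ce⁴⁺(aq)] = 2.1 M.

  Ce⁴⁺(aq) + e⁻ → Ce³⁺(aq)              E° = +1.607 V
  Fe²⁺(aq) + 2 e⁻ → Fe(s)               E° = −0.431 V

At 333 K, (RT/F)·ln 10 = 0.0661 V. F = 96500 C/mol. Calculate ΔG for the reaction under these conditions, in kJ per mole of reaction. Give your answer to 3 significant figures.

−434 kJ/mol

With Ce⁴⁺/Ce³⁺ reduced at the cathode, E°cell = +1.607 − (−0.431) = +2.038 V and n = 2.
The reaction quotient is ([Ce³⁺(aq)]^2·[Fe²⁺(aq)]) / [Ce⁴⁺(aq)]^2 = 4.31×10^−7; by Nernst, E = +2.038 − (0.0661/2)(−6.365) = +2.2484 V.
ΔG = −nFE = −(2)(96500)(+2.2484) J/mol = −434 kJ/mol.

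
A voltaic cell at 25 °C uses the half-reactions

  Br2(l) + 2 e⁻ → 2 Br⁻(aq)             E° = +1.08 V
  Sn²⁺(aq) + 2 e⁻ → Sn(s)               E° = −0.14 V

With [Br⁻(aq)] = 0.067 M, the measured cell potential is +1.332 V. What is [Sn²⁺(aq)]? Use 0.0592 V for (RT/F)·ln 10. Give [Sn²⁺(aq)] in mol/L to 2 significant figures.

Br₂/Br⁻ is the cathode (higher E°); E°cell = +1.08 − (−0.14) = +1.22 V with n = 2.
Since E = E° − (0.0592/n)·log Q, log Q = n(E° − E)/0.0592 = −3.784.
Balancing electrons gives Br2(l) + Sn(s) → 2 Br⁻(aq) + Sn²⁺(aq); thus Q = [Br⁻(aq)]^2·[Sn²⁺(aq)].
Isolating [Sn²⁺(aq)] in Q = 10^{−3.784} yields log [Sn²⁺(aq)] = −1.436, i.e. 0.037 M.

0.037 M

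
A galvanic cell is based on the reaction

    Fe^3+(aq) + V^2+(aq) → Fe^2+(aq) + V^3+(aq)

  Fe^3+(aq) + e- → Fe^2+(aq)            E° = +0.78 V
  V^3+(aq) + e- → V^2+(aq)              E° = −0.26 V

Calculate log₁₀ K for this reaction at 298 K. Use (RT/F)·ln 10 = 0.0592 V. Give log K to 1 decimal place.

The Fe³⁺/Fe²⁺ couple is reduced (cathode); E°cell = +0.78 − (−0.26) = +1.04 V with n = 1.
At equilibrium E = 0, so log K = nE°cell / 0.0592 = (1)(+1.04) / 0.0592 = 17.6.

log K = 17.6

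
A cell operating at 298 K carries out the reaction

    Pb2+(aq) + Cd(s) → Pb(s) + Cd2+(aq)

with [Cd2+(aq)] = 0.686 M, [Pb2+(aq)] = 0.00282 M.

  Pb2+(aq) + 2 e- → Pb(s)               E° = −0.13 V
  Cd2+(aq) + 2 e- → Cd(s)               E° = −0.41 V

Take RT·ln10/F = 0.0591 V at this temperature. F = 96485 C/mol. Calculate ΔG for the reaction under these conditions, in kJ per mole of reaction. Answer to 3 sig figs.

With Pb²⁺/Pb reduced at the cathode, E°cell = −0.13 − (−0.41) = +0.28 V and n = 2.
Q = [Cd2+(aq)] / [Pb2+(aq)] = 243, so log Q = 2.386 and E = +0.28 − (0.0591/2)(2.386) = +0.2095 V.
Then ΔG = −nFE = −2 × 96485 × +0.2095 J/mol = −40.4 kJ/mol.

−40.4 kJ/mol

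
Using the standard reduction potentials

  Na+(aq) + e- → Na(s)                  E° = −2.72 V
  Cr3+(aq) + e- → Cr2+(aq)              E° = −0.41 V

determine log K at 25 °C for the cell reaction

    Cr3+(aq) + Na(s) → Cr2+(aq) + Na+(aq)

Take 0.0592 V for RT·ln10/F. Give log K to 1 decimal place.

The Cr³⁺/Cr²⁺ couple is reduced (cathode); E°cell = −0.41 − (−2.72) = +2.31 V with n = 1.
At equilibrium E = 0, so log K = nE°cell / 0.0592 = (1)(+2.31) / 0.0592 = 39.0.

log K = 39.0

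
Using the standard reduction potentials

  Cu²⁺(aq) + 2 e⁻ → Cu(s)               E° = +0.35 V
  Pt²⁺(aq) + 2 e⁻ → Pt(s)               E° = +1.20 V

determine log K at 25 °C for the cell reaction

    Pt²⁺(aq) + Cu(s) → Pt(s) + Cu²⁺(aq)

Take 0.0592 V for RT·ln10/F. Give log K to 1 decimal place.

log K = 28.7

The Pt²⁺/Pt couple is reduced (cathode); E°cell = +1.20 − (+0.35) = +0.85 V with n = 2.
At equilibrium E = 0, so log K = nE°cell / 0.0592 = (2)(+0.85) / 0.0592 = 28.7.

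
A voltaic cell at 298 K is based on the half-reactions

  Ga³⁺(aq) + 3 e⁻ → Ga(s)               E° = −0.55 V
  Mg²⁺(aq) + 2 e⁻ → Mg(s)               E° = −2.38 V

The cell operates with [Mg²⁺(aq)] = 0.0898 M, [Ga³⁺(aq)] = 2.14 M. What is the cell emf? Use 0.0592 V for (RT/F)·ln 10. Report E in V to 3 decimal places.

Since E°(Ga³⁺/Ga) > E°(Mg²⁺/Mg), Ga³⁺/Ga serves as the cathode.
The standard potential is −0.55 − (−2.38) = +1.83 V and the balanced reaction transfers n = 6 electrons.
The balanced reaction is 2 Ga³⁺(aq) + 3 Mg(s) → 2 Ga(s) + 3 Mg²⁺(aq), so Q = [Mg²⁺(aq)]^3 / [Ga³⁺(aq)]^2 = 0.000158 and log Q = −3.801.
By the Nernst equation, E = +1.83 − (0.0592/6)·(−3.801) = +1.868 V.

+1.868 V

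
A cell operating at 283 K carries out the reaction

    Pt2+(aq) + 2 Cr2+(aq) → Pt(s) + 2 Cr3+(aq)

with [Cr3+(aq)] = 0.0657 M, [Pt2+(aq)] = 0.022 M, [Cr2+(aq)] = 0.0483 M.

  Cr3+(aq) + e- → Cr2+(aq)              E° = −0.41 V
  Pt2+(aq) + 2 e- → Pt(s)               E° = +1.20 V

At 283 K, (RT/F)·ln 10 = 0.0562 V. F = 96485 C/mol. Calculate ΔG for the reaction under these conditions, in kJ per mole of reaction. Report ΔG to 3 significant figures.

−300 kJ/mol

With Pt²⁺/Pt reduced at the cathode, E°cell = +1.20 − (−0.41) = +1.61 V and n = 2.
Here Q = [Cr3+(aq)]^2 / ([Pt2+(aq)]·[Cr2+(aq)]^2) = 84.1 (log Q = 1.925), giving E = +1.61 − (0.0562/2)·(1.925) = +1.5559 V.
ΔG = −nFE = −(2)(96485)(+1.5559) J/mol = −300 kJ/mol.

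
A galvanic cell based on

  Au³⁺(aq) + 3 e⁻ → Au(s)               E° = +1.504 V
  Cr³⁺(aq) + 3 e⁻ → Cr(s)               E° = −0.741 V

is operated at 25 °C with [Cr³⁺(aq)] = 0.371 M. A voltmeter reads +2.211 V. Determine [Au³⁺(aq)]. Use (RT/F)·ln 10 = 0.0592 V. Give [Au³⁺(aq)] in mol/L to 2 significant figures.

0.0070 M

Au³⁺/Au is the cathode (higher E°); E°cell = +1.504 − (−0.741) = +2.245 V with n = 3.
Since E = E° − (0.0592/n)·log Q, log Q = n(E° − E)/0.0592 = 1.723.
For Au³⁺(aq) + Cr(s) → Au(s) + Cr³⁺(aq), the reaction quotient is Q = [Cr³⁺(aq)] / [Au³⁺(aq)].
Substituting the known concentrations and solving, log [Au³⁺(aq)] = −2.154 and [Au³⁺(aq)] = 0.0070 M.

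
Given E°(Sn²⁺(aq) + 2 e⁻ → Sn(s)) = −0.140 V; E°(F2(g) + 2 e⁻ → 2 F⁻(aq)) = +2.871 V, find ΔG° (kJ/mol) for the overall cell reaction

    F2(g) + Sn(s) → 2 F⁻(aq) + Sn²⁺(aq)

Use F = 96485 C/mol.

In the reaction as written F2(g) is reduced, so the F₂/F⁻ couple is the cathode and Sn²⁺/Sn is the anode.
E°cell = +2.871 − (−0.140) = +3.011 V; balancing electrons gives n = 2.
ΔG° = −nFE°cell = −(2)(96485)(+3.011) J/mol = −581 kJ/mol.

−581 kJ/mol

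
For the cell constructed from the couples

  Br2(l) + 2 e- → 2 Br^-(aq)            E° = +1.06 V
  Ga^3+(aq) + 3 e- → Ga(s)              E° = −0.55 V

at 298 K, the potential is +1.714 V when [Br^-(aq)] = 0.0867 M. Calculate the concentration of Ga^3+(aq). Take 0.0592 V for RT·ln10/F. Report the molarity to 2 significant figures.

Br₂/Br⁻ is the cathode (higher E°); E°cell = +1.06 − (−0.55) = +1.61 V with n = 6.
Since E = E° − (0.0592/n)·log Q, log Q = n(E° − E)/0.0592 = −10.541.
The balanced reaction is 3 Br2(l) + 2 Ga(s) → 6 Br^-(aq) + 2 Ga^3+(aq), so Q = [Br^-(aq)]^6·[Ga^3+(aq)]^2.
Substituting the known concentrations and solving, log [Ga^3+(aq)] = −2.085 and [Ga^3+(aq)] = 0.0082 M.

0.0082 M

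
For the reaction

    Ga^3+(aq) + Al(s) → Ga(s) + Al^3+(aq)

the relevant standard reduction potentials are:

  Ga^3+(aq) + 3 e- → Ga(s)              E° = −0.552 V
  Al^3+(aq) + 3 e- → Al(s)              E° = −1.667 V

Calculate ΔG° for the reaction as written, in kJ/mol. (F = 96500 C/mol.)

−323 kJ/mol

In the reaction as written Ga^3+(aq) is reduced, so the Ga³⁺/Ga couple is the cathode and Al³⁺/Al is the anode.
E°cell = −0.552 − (−1.667) = +1.115 V; balancing electrons gives n = 3.
ΔG° = −nFE°cell = −(3)(96500)(+1.115) J/mol = −323 kJ/mol.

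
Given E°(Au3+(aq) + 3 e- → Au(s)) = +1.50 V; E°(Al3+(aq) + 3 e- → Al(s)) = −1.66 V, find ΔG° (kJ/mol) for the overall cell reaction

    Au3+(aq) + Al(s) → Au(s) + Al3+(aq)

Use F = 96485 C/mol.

−915 kJ/mol

In the reaction as written Au3+(aq) is reduced, so the Au³⁺/Au couple is the cathode and Al³⁺/Al is the anode.
E°cell = +1.50 − (−1.66) = +3.16 V; balancing electrons gives n = 3.
ΔG° = −nFE°cell = −(3)(96485)(+3.16) J/mol = −915 kJ/mol.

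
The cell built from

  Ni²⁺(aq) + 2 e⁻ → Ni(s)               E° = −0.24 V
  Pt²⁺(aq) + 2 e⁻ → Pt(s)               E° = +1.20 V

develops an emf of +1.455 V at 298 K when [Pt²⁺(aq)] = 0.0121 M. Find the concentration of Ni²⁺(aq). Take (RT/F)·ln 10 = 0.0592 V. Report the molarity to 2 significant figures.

Pt²⁺/Pt is the cathode (higher E°); E°cell = +1.20 − (−0.24) = +1.44 V with n = 2.
Since E = E° − (0.0592/n)·log Q, log Q = n(E° − E)/0.0592 = −0.507.
The balanced reaction is Pt²⁺(aq) + Ni(s) → Pt(s) + Ni²⁺(aq), so Q = [Ni²⁺(aq)] / [Pt²⁺(aq)].
Isolating [Ni²⁺(aq)] in Q = 10^{−0.507} yields log [Ni²⁺(aq)] = −2.424, i.e. 0.0038 M.

0.0038 M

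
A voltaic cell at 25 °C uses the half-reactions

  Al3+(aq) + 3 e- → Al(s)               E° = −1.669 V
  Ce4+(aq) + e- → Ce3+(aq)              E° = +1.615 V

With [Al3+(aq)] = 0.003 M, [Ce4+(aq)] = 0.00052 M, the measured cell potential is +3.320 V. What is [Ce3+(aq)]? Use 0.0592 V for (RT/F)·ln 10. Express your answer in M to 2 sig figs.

With Ce⁴⁺/Ce³⁺ at the cathode and Al³⁺/Al at the anode, E°cell = +1.615 − (−1.669) = +3.284 V (n = 3).
Rearranging E = E° − (0.0592/n)·log Q gives log Q = 3(+3.284 − (+3.320))/0.0592 = −1.824.
The balanced reaction is 3 Ce4+(aq) + Al(s) → 3 Ce3+(aq) + Al3+(aq), so Q = ([Ce3+(aq)]^3·[Al3+(aq)]) / [Ce4+(aq)]^3.
Isolating [Ce3+(aq)] in Q = 10^{−1.824} yields log [Ce3+(aq)] = −3.051, i.e. 0.00089 M.

0.00089 M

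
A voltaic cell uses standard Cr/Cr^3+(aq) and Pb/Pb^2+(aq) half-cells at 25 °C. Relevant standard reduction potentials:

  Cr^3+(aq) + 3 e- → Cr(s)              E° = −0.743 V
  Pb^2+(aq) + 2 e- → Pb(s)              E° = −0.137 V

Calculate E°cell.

Of the two couples in this cell, the one with the more positive reduction potential is reduced at the cathode: here that is Pb²⁺/Pb (−0.137 V); Cr³⁺/Cr (−0.743 V) is the anode.
E°cell = E°(cathode) − E°(anode) = −0.137 − (−0.743) = +0.606 V.

+0.606 V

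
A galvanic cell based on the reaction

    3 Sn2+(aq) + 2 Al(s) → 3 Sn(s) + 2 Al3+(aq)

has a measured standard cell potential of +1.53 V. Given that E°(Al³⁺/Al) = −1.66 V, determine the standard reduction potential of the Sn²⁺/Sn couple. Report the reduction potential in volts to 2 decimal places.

In the reaction as written the Sn²⁺/Sn couple is reduced (cathode) and Al³⁺/Al is oxidized (anode), so E°cell = E°(Sn²⁺/Sn) − E°(Al³⁺/Al).
E°(Sn²⁺/Sn) = E°cell + E°(anode) = +1.53 + (−1.66) = −0.13 V.

−0.13 V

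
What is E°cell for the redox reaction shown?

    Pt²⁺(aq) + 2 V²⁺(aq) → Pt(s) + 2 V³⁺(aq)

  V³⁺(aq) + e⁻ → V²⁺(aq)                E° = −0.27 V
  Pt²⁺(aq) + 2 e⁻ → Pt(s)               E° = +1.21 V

+1.48 V

In the reaction as written, Pt²⁺(aq) is reduced (cathode) and V³⁺(aq) is produced by oxidation at the anode.
E°cell = E°(cathode) − E°(anode) = +1.21 − (−0.27) = +1.48 V.
The positive value indicates the reaction is spontaneous as written.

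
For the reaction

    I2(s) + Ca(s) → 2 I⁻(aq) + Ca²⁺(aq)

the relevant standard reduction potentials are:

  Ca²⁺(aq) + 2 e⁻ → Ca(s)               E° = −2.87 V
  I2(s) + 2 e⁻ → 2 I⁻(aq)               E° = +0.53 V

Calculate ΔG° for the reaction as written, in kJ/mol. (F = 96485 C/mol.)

−656 kJ/mol

In the reaction as written I2(s) is reduced, so the I₂/I⁻ couple is the cathode and Ca²⁺/Ca is the anode.
E°cell = +0.53 − (−2.87) = +3.40 V; balancing electrons gives n = 2.
ΔG° = −nFE°cell = −(2)(96485)(+3.40) J/mol = −656 kJ/mol.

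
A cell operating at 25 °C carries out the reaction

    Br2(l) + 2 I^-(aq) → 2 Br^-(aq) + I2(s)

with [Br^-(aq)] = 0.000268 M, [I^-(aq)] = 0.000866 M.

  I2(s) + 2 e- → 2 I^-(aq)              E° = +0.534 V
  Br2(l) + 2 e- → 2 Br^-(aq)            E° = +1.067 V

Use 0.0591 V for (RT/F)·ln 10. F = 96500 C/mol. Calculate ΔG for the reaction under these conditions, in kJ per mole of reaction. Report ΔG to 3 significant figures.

E°cell = +1.067 − (+0.534) = +0.533 V; the balanced reaction transfers n = 2 electrons.
Here Q = [Br^-(aq)]^2 / [I^-(aq)]^2 = 0.0958 (log Q = −1.019), giving E = +0.533 − (0.0591/2)·(−1.019) = +0.5631 V.
Finally ΔG = −nFE = −(2)(96500 C/mol)(+0.5631 V) = −109 kJ/mol.

−109 kJ/mol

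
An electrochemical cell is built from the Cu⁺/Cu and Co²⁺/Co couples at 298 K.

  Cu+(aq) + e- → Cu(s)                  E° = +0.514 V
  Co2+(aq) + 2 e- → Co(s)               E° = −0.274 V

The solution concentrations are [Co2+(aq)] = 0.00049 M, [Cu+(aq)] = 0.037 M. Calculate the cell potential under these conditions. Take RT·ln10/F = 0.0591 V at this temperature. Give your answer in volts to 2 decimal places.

The Cu⁺/Cu couple has the more positive E°, so it is the cathode; Co²⁺/Co is the anode.
The standard potential is +0.514 − (−0.274) = +0.788 V and the balanced reaction transfers n = 2 electrons.
Balancing gives 2 Cu+(aq) + Co(s) → 2 Cu(s) + Co2+(aq); hence Q = [Co2+(aq)] / [Cu+(aq)]^2 = 0.358 (log Q = −0.446).
Applying E = E° − (RT ln10/nF)·log Q gives +0.788 − (0.0591/2)(−0.446) = +0.80 V.

+0.80 V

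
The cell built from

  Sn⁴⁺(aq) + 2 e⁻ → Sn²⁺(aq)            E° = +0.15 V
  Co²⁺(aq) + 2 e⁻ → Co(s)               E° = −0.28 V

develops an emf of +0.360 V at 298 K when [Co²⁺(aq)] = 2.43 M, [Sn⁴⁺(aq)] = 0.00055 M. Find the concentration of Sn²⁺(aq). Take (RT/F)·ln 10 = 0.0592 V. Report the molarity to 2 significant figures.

The Sn⁴⁺/Sn²⁺ couple has the larger reduction potential, so it is the cathode: E°cell = +0.15 − (−0.28) = +0.43 V and n = 2.
Since E = E° − (0.0592/n)·log Q, log Q = n(E° − E)/0.0592 = 2.365.
For Sn⁴⁺(aq) + Co(s) → Sn²⁺(aq) + Co²⁺(aq), the reaction quotient is Q = ([Sn²⁺(aq)]·[Co²⁺(aq)]) / [Sn⁴⁺(aq)].
Substituting the known concentrations and solving, log [Sn²⁺(aq)] = −1.280 and [Sn²⁺(aq)] = 0.052 M.

0.052 M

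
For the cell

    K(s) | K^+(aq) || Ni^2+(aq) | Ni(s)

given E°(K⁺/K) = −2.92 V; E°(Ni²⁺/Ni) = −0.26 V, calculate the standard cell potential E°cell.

By convention the left-hand electrode in cell notation is the anode (oxidation) and the right-hand electrode is the cathode (reduction).
E°cell = E°(right) − E°(left) = −0.26 − (−2.92) = +2.66 V.

+2.66 V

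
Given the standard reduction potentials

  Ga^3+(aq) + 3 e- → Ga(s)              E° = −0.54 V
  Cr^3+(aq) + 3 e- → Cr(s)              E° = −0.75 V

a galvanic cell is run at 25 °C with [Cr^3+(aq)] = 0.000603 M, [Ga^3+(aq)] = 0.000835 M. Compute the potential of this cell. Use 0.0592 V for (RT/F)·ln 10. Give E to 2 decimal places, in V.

+0.21 V

The Ga³⁺/Ga couple has the more positive E°, so it is the cathode; Cr³⁺/Cr is the anode.
E°cell = −0.54 − (−0.75) = +0.21 V, with n = 3 electrons transferred.
The balanced reaction is Ga^3+(aq) + Cr(s) → Ga(s) + Cr^3+(aq), so Q = [Cr^3+(aq)] / [Ga^3+(aq)] = 0.722 and log Q = −0.141.
E = E° − (0.0592/n)·log Q = +0.21 − (0.0592/3)(−0.141) = +0.21 V.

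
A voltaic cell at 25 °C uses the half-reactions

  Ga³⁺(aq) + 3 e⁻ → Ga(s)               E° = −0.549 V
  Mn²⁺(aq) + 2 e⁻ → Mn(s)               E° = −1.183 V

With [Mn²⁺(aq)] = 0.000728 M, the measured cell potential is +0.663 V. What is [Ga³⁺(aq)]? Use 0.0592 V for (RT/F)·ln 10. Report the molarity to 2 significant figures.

0.00058 M

The Ga³⁺/Ga couple has the larger reduction potential, so it is the cathode: E°cell = −0.549 − (−1.183) = +0.634 V and n = 6.
Since E = E° − (0.0592/n)·log Q, log Q = n(E° − E)/0.0592 = −2.939.
For 2 Ga³⁺(aq) + 3 Mn(s) → 2 Ga(s) + 3 Mn²⁺(aq), the reaction quotient is Q = [Mn²⁺(aq)]^3 / [Ga³⁺(aq)]^2.
Substituting the known concentrations and solving, log [Ga³⁺(aq)] = −3.237 and [Ga³⁺(aq)] = 0.00058 M.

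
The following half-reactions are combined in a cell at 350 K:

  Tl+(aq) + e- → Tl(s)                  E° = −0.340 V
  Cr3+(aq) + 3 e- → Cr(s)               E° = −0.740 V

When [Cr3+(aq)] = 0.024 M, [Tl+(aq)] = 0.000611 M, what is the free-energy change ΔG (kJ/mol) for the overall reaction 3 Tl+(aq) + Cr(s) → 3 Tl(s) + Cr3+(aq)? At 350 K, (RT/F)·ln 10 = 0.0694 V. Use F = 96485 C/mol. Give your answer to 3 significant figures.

−62.1 kJ/mol

The standard cell potential is −0.340 − (−0.740) = +0.400 V, with n = 3 electrons in the balanced equation.
The reaction quotient is [Cr3+(aq)] / [Tl+(aq)]^3 = 1.05×10^8; by Nernst, E = +0.400 − (0.0694/3)(8.022) = +0.2144 V.
ΔG = −nFE = −(3)(96485)(+0.2144) J/mol = −62.1 kJ/mol.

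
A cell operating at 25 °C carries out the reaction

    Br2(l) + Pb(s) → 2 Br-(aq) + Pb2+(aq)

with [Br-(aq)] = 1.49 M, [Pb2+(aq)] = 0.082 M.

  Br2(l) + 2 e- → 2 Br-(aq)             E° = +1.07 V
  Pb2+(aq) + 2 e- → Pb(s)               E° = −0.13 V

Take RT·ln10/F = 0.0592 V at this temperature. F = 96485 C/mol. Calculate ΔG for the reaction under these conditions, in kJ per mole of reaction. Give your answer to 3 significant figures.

The standard cell potential is +1.07 − (−0.13) = +1.20 V, with n = 2 electrons in the balanced equation.
Here Q = [Br-(aq)]^2·[Pb2+(aq)] = 0.182 (log Q = −0.740), giving E = +1.20 − (0.0592/2)·(−0.740) = +1.2219 V.
Finally ΔG = −nFE = −(2)(96485 C/mol)(+1.2219 V) = −236 kJ/mol.

−236 kJ/mol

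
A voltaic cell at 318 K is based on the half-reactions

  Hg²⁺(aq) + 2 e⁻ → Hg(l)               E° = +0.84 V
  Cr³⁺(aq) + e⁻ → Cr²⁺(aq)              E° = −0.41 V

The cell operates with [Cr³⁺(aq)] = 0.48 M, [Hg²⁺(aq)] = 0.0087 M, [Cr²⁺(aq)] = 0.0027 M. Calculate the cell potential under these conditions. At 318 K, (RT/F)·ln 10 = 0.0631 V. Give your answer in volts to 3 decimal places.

Since E°(Hg²⁺/Hg) > E°(Cr³⁺/Cr²⁺), Hg²⁺/Hg serves as the cathode.
The standard potential is +0.84 − (−0.41) = +1.25 V and the balanced reaction transfers n = 2 electrons.
For the overall reaction Hg²⁺(aq) + 2 Cr²⁺(aq) → Hg(l) + 2 Cr³⁺(aq), Q = [Cr³⁺(aq)]^2 / ([Hg²⁺(aq)]·[Cr²⁺(aq)]^2) = 3.63×10^6, giving log Q = 6.560.
E = E° − (0.0631/n)·log Q = +1.25 − (0.0631/2)(6.560) = +1.043 V.

+1.043 V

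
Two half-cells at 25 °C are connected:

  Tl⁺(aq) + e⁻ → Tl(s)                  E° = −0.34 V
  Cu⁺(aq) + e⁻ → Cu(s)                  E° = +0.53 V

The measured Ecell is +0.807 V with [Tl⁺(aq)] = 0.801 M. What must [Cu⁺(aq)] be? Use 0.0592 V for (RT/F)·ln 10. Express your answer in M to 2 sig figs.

The Cu⁺/Cu couple has the larger reduction potential, so it is the cathode: E°cell = +0.53 − (−0.34) = +0.87 V and n = 1.
Rearranging E = E° − (0.0592/n)·log Q gives log Q = 1(+0.87 − (+0.807))/0.0592 = 1.064.
Balancing electrons gives Cu⁺(aq) + Tl(s) → Cu(s) + Tl⁺(aq); thus Q = [Tl⁺(aq)] / [Cu⁺(aq)].
Solving for the unknown gives log [Cu⁺(aq)] = −1.160, so [Cu⁺(aq)] ≈ 0.069 M.

0.069 M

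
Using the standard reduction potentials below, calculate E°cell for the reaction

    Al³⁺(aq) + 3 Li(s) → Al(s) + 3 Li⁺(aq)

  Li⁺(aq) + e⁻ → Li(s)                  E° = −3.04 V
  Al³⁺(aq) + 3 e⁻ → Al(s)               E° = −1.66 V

Al³⁺(aq) gains electrons, so the Al³⁺/Al couple is the cathode; the Li⁺/Li couple is the anode.
E°cell = E°(cathode) − E°(anode) = −1.66 − (−3.04) = +1.38 V.

+1.38 V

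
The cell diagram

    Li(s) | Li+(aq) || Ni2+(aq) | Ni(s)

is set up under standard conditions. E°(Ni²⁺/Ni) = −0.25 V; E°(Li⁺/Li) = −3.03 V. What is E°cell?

+2.78 V

By convention the left-hand electrode in cell notation is the anode (oxidation) and the right-hand electrode is the cathode (reduction).
E°cell = E°(right) − E°(left) = −0.25 − (−3.03) = +2.78 V.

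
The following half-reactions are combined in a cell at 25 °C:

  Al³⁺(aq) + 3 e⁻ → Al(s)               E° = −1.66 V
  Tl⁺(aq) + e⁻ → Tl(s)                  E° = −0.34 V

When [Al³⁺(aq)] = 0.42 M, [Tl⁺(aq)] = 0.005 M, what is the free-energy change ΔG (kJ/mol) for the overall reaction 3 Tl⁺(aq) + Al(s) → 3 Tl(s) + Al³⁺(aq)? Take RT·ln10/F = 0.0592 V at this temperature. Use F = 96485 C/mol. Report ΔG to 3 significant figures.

With Tl⁺/Tl reduced at the cathode, E°cell = −0.34 − (−1.66) = +1.32 V and n = 3.
Here Q = [Al³⁺(aq)] / [Tl⁺(aq)]^3 = 3.36×10^6 (log Q = 6.526), giving E = +1.32 − (0.0592/3)·(6.526) = +1.1912 V.
Finally ΔG = −nFE = −(3)(96485 C/mol)(+1.1912 V) = −345 kJ/mol.

−345 kJ/mol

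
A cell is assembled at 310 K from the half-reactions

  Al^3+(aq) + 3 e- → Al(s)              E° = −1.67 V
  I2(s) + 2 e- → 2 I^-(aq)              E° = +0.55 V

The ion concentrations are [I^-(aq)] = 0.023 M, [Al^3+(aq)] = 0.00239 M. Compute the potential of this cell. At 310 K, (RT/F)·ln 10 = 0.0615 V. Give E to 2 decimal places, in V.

+2.37 V

I₂/I⁻ is reduced (cathode, E° = +0.55 V) and Al³⁺/Al is oxidized (anode).
E°cell = E°cat − E°an = +0.55 − (−1.67) = +2.22 V; n = 6.
For the overall reaction 3 I2(s) + 2 Al(s) → 6 I^-(aq) + 2 Al^3+(aq), Q = [I^-(aq)]^6·[Al^3+(aq)]^2 = 8.46×10^−16, giving log Q = −15.073.
Applying E = E° − (RT ln10/nF)·log Q gives +2.22 − (0.0615/6)(−15.073) = +2.37 V.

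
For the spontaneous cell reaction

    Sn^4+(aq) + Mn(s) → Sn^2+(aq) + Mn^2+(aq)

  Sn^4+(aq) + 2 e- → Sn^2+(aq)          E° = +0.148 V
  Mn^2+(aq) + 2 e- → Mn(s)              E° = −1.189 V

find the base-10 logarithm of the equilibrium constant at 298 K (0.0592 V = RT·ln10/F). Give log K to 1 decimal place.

The Sn⁴⁺/Sn²⁺ couple is reduced (cathode); E°cell = +0.148 − (−1.189) = +1.337 V with n = 2.
At equilibrium E = 0, so log K = nE°cell / 0.0592 = (2)(+1.337) / 0.0592 = 45.2.

log K = 45.2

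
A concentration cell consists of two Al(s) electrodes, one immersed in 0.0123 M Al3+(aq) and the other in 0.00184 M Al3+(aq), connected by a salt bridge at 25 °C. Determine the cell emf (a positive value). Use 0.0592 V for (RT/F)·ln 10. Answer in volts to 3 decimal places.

For a concentration cell E°cell = 0, since both electrodes use the same couple.
The compartment with the higher Al3+(aq) concentration (0.0123 M) acts as the cathode; ions are reduced there and produced at the dilute (0.00184 M) anode.
With n = 3, Ecell = −(0.0592/3)·log([dilute]/[conc]) = −(0.0592/3)·log(0.00184/0.0123) = +0.016 V.

0.016 V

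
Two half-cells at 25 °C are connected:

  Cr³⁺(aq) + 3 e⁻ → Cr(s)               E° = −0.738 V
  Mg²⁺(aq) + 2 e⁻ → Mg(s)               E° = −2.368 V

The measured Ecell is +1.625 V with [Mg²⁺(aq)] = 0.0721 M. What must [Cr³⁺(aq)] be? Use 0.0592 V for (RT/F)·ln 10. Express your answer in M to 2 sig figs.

0.011 M

With Cr³⁺/Cr at the cathode and Mg²⁺/Mg at the anode, E°cell = −0.738 − (−2.368) = +1.630 V (n = 6).
From the Nernst equation, log Q = n(E° − E)/0.0592 = 6·(+1.630 − (+1.625))/0.0592 = 0.507.
Balancing electrons gives 2 Cr³⁺(aq) + 3 Mg(s) → 2 Cr(s) + 3 Mg²⁺(aq); thus Q = [Mg²⁺(aq)]^3 / [Cr³⁺(aq)]^2.
Substituting the known concentrations and solving, log [Cr³⁺(aq)] = −1.967 and [Cr³⁺(aq)] = 0.011 M.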